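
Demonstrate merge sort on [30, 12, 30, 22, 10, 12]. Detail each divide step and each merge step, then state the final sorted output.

Merge sort trace:

Split: [30, 12, 30, 22, 10, 12] -> [30, 12, 30] and [22, 10, 12]
  Split: [30, 12, 30] -> [30] and [12, 30]
    Split: [12, 30] -> [12] and [30]
    Merge: [12] + [30] -> [12, 30]
  Merge: [30] + [12, 30] -> [12, 30, 30]
  Split: [22, 10, 12] -> [22] and [10, 12]
    Split: [10, 12] -> [10] and [12]
    Merge: [10] + [12] -> [10, 12]
  Merge: [22] + [10, 12] -> [10, 12, 22]
Merge: [12, 30, 30] + [10, 12, 22] -> [10, 12, 12, 22, 30, 30]

Final sorted array: [10, 12, 12, 22, 30, 30]

The merge sort proceeds by recursively splitting the array and merging sorted halves.
After all merges, the sorted array is [10, 12, 12, 22, 30, 30].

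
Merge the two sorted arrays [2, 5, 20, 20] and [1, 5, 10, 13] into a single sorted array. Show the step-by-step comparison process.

Merging process:

Compare 2 vs 1: take 1 from right. Merged: [1]
Compare 2 vs 5: take 2 from left. Merged: [1, 2]
Compare 5 vs 5: take 5 from left. Merged: [1, 2, 5]
Compare 20 vs 5: take 5 from right. Merged: [1, 2, 5, 5]
Compare 20 vs 10: take 10 from right. Merged: [1, 2, 5, 5, 10]
Compare 20 vs 13: take 13 from right. Merged: [1, 2, 5, 5, 10, 13]
Append remaining from left: [20, 20]. Merged: [1, 2, 5, 5, 10, 13, 20, 20]

Final merged array: [1, 2, 5, 5, 10, 13, 20, 20]
Total comparisons: 6

The merged array is [1, 2, 5, 5, 10, 13, 20, 20], requiring 6 comparisons. The merge step runs in O(n) time where n is the total number of elements.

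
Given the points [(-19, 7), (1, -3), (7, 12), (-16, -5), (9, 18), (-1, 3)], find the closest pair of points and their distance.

Computing all pairwise distances among 6 points:

d((-19, 7), (1, -3)) = 22.3607
d((-19, 7), (7, 12)) = 26.4764
d((-19, 7), (-16, -5)) = 12.3693
d((-19, 7), (9, 18)) = 30.0832
d((-19, 7), (-1, 3)) = 18.4391
d((1, -3), (7, 12)) = 16.1555
d((1, -3), (-16, -5)) = 17.1172
d((1, -3), (9, 18)) = 22.4722
d((1, -3), (-1, 3)) = 6.3246 <-- minimum
d((7, 12), (-16, -5)) = 28.6007
d((7, 12), (9, 18)) = 6.3246 <-- minimum
d((7, 12), (-1, 3)) = 12.0416
d((-16, -5), (9, 18)) = 33.9706
d((-16, -5), (-1, 3)) = 17.0
d((9, 18), (-1, 3)) = 18.0278

Minimum distance: 6.3246 (tie among 2 pairs: (1, -3) and (-1, 3); (7, 12) and (9, 18))

The minimum Euclidean distance is 6.3246. There is a tie: 2 pairs achieve this minimum — (1, -3) and (-1, 3); (7, 12) and (9, 18). Any of these is a valid closest pair. For 6 points, brute-force pairwise comparison is shown above. For large n, the divide-and-conquer algorithm (sort by x, recurse on halves, check the dividing strip) achieves O(n log n).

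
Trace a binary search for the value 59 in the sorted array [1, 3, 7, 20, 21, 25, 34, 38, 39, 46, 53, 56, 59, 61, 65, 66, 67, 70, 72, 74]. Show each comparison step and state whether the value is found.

Binary search for 59 in [1, 3, 7, 20, 21, 25, 34, 38, 39, 46, 53, 56, 59, 61, 65, 66, 67, 70, 72, 74]:

lo=0, hi=19, mid=9, arr[mid]=46 -> 46 < 59, search right half
lo=10, hi=19, mid=14, arr[mid]=65 -> 65 > 59, search left half
lo=10, hi=13, mid=11, arr[mid]=56 -> 56 < 59, search right half
lo=12, hi=13, mid=12, arr[mid]=59 -> Found target at index 12!

Binary search finds 59 at index 12 after 4 comparisons. The search repeatedly halves the search space by comparing with the middle element.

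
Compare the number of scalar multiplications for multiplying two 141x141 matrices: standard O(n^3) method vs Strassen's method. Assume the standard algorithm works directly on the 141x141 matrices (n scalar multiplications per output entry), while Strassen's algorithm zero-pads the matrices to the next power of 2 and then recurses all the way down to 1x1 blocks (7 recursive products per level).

Matrix multiplication for 141x141 matrices:

Strassen's algorithm requires power-of-2 dimensions. Pad 141x141 to 256x256 (next power of 2).

Standard algorithm: 141^3 = 2803221 multiplications
Strassen's algorithm: 7^(log2(256)) = 7^8 = 5764801 multiplications
Difference: 2803221 - 5764801 = -2961580 (Strassen uses MORE here due to padding overhead — for small or just-over-power-of-2 n, padding can outweigh the per-level savings)

Standard: 2803221 multiplications (141^3). Strassen: 5764801 multiplications (7^8, after padding to 256x256). Strassen reduces 8 recursive multiplications to 7 at each level.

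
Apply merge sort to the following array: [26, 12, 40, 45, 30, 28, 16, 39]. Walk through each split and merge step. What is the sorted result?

Merge sort trace:

Split: [26, 12, 40, 45, 30, 28, 16, 39] -> [26, 12, 40, 45] and [30, 28, 16, 39]
  Split: [26, 12, 40, 45] -> [26, 12] and [40, 45]
    Split: [26, 12] -> [26] and [12]
    Merge: [26] + [12] -> [12, 26]
    Split: [40, 45] -> [40] and [45]
    Merge: [40] + [45] -> [40, 45]
  Merge: [12, 26] + [40, 45] -> [12, 26, 40, 45]
  Split: [30, 28, 16, 39] -> [30, 28] and [16, 39]
    Split: [30, 28] -> [30] and [28]
    Merge: [30] + [28] -> [28, 30]
    Split: [16, 39] -> [16] and [39]
    Merge: [16] + [39] -> [16, 39]
  Merge: [28, 30] + [16, 39] -> [16, 28, 30, 39]
Merge: [12, 26, 40, 45] + [16, 28, 30, 39] -> [12, 16, 26, 28, 30, 39, 40, 45]

Final sorted array: [12, 16, 26, 28, 30, 39, 40, 45]

The merge sort proceeds by recursively splitting the array and merging sorted halves.
After all merges, the sorted array is [12, 16, 26, 28, 30, 39, 40, 45].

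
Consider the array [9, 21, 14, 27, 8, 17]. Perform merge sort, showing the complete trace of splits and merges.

Merge sort trace:

Split: [9, 21, 14, 27, 8, 17] -> [9, 21, 14] and [27, 8, 17]
  Split: [9, 21, 14] -> [9] and [21, 14]
    Split: [21, 14] -> [21] and [14]
    Merge: [21] + [14] -> [14, 21]
  Merge: [9] + [14, 21] -> [9, 14, 21]
  Split: [27, 8, 17] -> [27] and [8, 17]
    Split: [8, 17] -> [8] and [17]
    Merge: [8] + [17] -> [8, 17]
  Merge: [27] + [8, 17] -> [8, 17, 27]
Merge: [9, 14, 21] + [8, 17, 27] -> [8, 9, 14, 17, 21, 27]

Final sorted array: [8, 9, 14, 17, 21, 27]

The merge sort proceeds by recursively splitting the array and merging sorted halves.
After all merges, the sorted array is [8, 9, 14, 17, 21, 27].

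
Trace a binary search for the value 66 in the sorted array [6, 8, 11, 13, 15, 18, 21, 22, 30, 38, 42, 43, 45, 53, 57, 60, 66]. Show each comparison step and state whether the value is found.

Binary search for 66 in [6, 8, 11, 13, 15, 18, 21, 22, 30, 38, 42, 43, 45, 53, 57, 60, 66]:

lo=0, hi=16, mid=8, arr[mid]=30 -> 30 < 66, search right half
lo=9, hi=16, mid=12, arr[mid]=45 -> 45 < 66, search right half
lo=13, hi=16, mid=14, arr[mid]=57 -> 57 < 66, search right half
lo=15, hi=16, mid=15, arr[mid]=60 -> 60 < 66, search right half
lo=16, hi=16, mid=16, arr[mid]=66 -> Found target at index 16!

Binary search finds 66 at index 16 after 5 comparisons. The search repeatedly halves the search space by comparing with the middle element.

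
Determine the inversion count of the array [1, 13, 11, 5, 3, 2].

Finding inversions in [1, 13, 11, 5, 3, 2]:

(1, 2): arr[1]=13 > arr[2]=11
(1, 3): arr[1]=13 > arr[3]=5
(1, 4): arr[1]=13 > arr[4]=3
(1, 5): arr[1]=13 > arr[5]=2
(2, 3): arr[2]=11 > arr[3]=5
(2, 4): arr[2]=11 > arr[4]=3
(2, 5): arr[2]=11 > arr[5]=2
(3, 4): arr[3]=5 > arr[4]=3
(3, 5): arr[3]=5 > arr[5]=2
(4, 5): arr[4]=3 > arr[5]=2

Total inversions: 10

The array has 10 inversion(s): (1,2), (1,3), (1,4), (1,5), (2,3), (2,4), (2,5), (3,4), (3,5), (4,5). Each pair (i,j) satisfies i < j and arr[i] > arr[j].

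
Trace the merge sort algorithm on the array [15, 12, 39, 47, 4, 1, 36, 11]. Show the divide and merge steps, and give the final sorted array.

Merge sort trace:

Split: [15, 12, 39, 47, 4, 1, 36, 11] -> [15, 12, 39, 47] and [4, 1, 36, 11]
  Split: [15, 12, 39, 47] -> [15, 12] and [39, 47]
    Split: [15, 12] -> [15] and [12]
    Merge: [15] + [12] -> [12, 15]
    Split: [39, 47] -> [39] and [47]
    Merge: [39] + [47] -> [39, 47]
  Merge: [12, 15] + [39, 47] -> [12, 15, 39, 47]
  Split: [4, 1, 36, 11] -> [4, 1] and [36, 11]
    Split: [4, 1] -> [4] and [1]
    Merge: [4] + [1] -> [1, 4]
    Split: [36, 11] -> [36] and [11]
    Merge: [36] + [11] -> [11, 36]
  Merge: [1, 4] + [11, 36] -> [1, 4, 11, 36]
Merge: [12, 15, 39, 47] + [1, 4, 11, 36] -> [1, 4, 11, 12, 15, 36, 39, 47]

Final sorted array: [1, 4, 11, 12, 15, 36, 39, 47]

The merge sort proceeds by recursively splitting the array and merging sorted halves.
After all merges, the sorted array is [1, 4, 11, 12, 15, 36, 39, 47].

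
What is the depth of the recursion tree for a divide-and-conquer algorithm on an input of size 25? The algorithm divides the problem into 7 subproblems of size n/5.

For divide and conquer with division factor 5:

Problem sizes at each level:
Level 0: 25
Level 1: 5
Level 2: 1

The root is level 0 and the size-1 base case is level 2 (the tree spans levels 0 through 2, i.e. 3 levels counting the root), so the depth is the number of divisions: log_5(25) = 2

The recursion tree depth is log_5(25) = 2. At each level, the problem size is divided by 5, so it takes 2 divisions to reduce to a base case of size 1. The algorithm makes 7 recursive calls at each level.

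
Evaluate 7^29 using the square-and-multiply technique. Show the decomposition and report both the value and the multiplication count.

Computing 7^29 by squaring (build up from 7^1; each line after the first costs one multiplication):

7^1 = 7
7^2 = (7^1)^2 = 7^2 = 49
7^3 = 7 * 7^2 = 7 * 49 = 343
7^6 = (7^3)^2 = 343^2 = 117649
7^7 = 7 * 7^6 = 7 * 117649 = 823543
7^14 = (7^7)^2 = 823543^2 = 678223072849
7^28 = (7^14)^2 = 678223072849^2 = 459986536544739960976801
7^29 = 7 * 7^28 = 7 * 459986536544739960976801 = 3219905755813179726837607

Result: 3219905755813179726837607
Multiplications needed: 7 (7 lines after 7^1)

7^29 = 3219905755813179726837607. Using exponentiation by squaring, this requires 7 multiplications. The key idea: if the exponent is even, square the half-power; if odd, multiply by the base once.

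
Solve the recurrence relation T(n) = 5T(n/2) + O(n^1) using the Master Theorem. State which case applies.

Master Theorem for T(n) = 5T(n/2) + O(n^1):

a = 5, b = 2, c = 1
log_b(a) = log_2(5) = 2.3219

Case 1: c = 1 < log_2(5) = 2.3219
T(n) = O(n^(log_2 5))

For T(n) = 5T(n/2) + O(n^1): log_2(5) = 2.3219. This is Case 1 of the Master Theorem (c < log_b(a), work dominated by leaves), giving O(n^(log_2 5)).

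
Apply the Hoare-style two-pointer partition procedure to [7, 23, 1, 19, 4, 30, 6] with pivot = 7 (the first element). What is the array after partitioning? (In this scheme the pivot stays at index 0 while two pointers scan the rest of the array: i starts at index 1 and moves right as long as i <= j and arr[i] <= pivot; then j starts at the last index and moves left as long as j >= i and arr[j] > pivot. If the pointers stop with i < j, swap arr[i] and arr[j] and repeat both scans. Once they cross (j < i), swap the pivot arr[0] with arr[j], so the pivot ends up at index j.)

Hoare-style two-pointer partition with pivot = 7:

Initial array: [7, 23, 1, 19, 4, 30, 6]

Pointers start at i = 1, j = 6.
i stops at index 1 (arr[1]=23 > 7), j stops at index 6 (arr[6]=6 <= 7): swap arr[1] and arr[6], array becomes [7, 6, 1, 19, 4, 30, 23]
i stops at index 3 (arr[3]=19 > 7), j stops at index 4 (arr[4]=4 <= 7): swap arr[3] and arr[4], array becomes [7, 6, 1, 4, 19, 30, 23]
i ends at 4, j ends at 3: the pointers have crossed (j < i), so scanning stops.

Swap pivot arr[0] with arr[3] to place pivot at position 3: [4, 6, 1, 7, 19, 30, 23]
Pivot position: 3

After partitioning with pivot 7, the array becomes [4, 6, 1, 7, 19, 30, 23]. The pivot is placed at index 3. All elements to the left of the pivot are <= 7, and all elements to the right are > 7.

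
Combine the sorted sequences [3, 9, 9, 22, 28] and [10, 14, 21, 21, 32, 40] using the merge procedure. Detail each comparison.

Merging process:

Compare 3 vs 10: take 3 from left. Merged: [3]
Compare 9 vs 10: take 9 from left. Merged: [3, 9]
Compare 9 vs 10: take 9 from left. Merged: [3, 9, 9]
Compare 22 vs 10: take 10 from right. Merged: [3, 9, 9, 10]
Compare 22 vs 14: take 14 from right. Merged: [3, 9, 9, 10, 14]
Compare 22 vs 21: take 21 from right. Merged: [3, 9, 9, 10, 14, 21]
Compare 22 vs 21: take 21 from right. Merged: [3, 9, 9, 10, 14, 21, 21]
Compare 22 vs 32: take 22 from left. Merged: [3, 9, 9, 10, 14, 21, 21, 22]
Compare 28 vs 32: take 28 from left. Merged: [3, 9, 9, 10, 14, 21, 21, 22, 28]
Append remaining from right: [32, 40]. Merged: [3, 9, 9, 10, 14, 21, 21, 22, 28, 32, 40]

Final merged array: [3, 9, 9, 10, 14, 21, 21, 22, 28, 32, 40]
Total comparisons: 9

The merged array is [3, 9, 9, 10, 14, 21, 21, 22, 28, 32, 40], requiring 9 comparisons. The merge step runs in O(n) time where n is the total number of elements.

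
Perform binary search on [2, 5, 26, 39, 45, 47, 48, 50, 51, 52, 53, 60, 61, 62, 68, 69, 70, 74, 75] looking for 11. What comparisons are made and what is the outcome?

Binary search for 11 in [2, 5, 26, 39, 45, 47, 48, 50, 51, 52, 53, 60, 61, 62, 68, 69, 70, 74, 75]:

lo=0, hi=18, mid=9, arr[mid]=52 -> 52 > 11, search left half
lo=0, hi=8, mid=4, arr[mid]=45 -> 45 > 11, search left half
lo=0, hi=3, mid=1, arr[mid]=5 -> 5 < 11, search right half
lo=2, hi=3, mid=2, arr[mid]=26 -> 26 > 11, search left half
lo=2 > hi=1, target 11 not found

Binary search determines that 11 is not in the array after 4 comparisons. The search space was exhausted without finding the target.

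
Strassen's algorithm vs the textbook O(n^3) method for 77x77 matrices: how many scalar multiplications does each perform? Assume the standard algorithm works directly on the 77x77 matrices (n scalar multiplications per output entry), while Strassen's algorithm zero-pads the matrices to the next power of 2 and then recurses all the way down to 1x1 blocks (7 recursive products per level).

Matrix multiplication for 77x77 matrices:

Strassen's algorithm requires power-of-2 dimensions. Pad 77x77 to 128x128 (next power of 2).

Standard algorithm: 77^3 = 456533 multiplications
Strassen's algorithm: 7^(log2(128)) = 7^7 = 823543 multiplications
Difference: 456533 - 823543 = -367010 (Strassen uses MORE here due to padding overhead — for small or just-over-power-of-2 n, padding can outweigh the per-level savings)

Standard: 456533 multiplications (77^3). Strassen: 823543 multiplications (7^7, after padding to 128x128). Strassen reduces 8 recursive multiplications to 7 at each level.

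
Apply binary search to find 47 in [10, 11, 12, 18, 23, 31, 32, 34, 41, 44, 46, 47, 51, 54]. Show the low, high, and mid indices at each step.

Binary search for 47 in [10, 11, 12, 18, 23, 31, 32, 34, 41, 44, 46, 47, 51, 54]:

lo=0, hi=13, mid=6, arr[mid]=32 -> 32 < 47, search right half
lo=7, hi=13, mid=10, arr[mid]=46 -> 46 < 47, search right half
lo=11, hi=13, mid=12, arr[mid]=51 -> 51 > 47, search left half
lo=11, hi=11, mid=11, arr[mid]=47 -> Found target at index 11!

Binary search finds 47 at index 11 after 4 comparisons. The search repeatedly halves the search space by comparing with the middle element.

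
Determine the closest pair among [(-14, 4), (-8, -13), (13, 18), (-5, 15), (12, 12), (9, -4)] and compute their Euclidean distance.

Computing all pairwise distances among 6 points:

d((-14, 4), (-8, -13)) = 18.0278
d((-14, 4), (13, 18)) = 30.4138
d((-14, 4), (-5, 15)) = 14.2127
d((-14, 4), (12, 12)) = 27.2029
d((-14, 4), (9, -4)) = 24.3516
d((-8, -13), (13, 18)) = 37.4433
d((-8, -13), (-5, 15)) = 28.1603
d((-8, -13), (12, 12)) = 32.0156
d((-8, -13), (9, -4)) = 19.2354
d((13, 18), (-5, 15)) = 18.2483
d((13, 18), (12, 12)) = 6.0828 <-- minimum
d((13, 18), (9, -4)) = 22.3607
d((-5, 15), (12, 12)) = 17.2627
d((-5, 15), (9, -4)) = 23.6008
d((12, 12), (9, -4)) = 16.2788

Closest pair: (13, 18) and (12, 12) with distance 6.0828

The closest pair is (13, 18) and (12, 12) with Euclidean distance 6.0828. For 6 points, brute-force pairwise comparison is shown above. For large n, the divide-and-conquer algorithm (sort by x, recurse on halves, check the dividing strip) achieves O(n log n).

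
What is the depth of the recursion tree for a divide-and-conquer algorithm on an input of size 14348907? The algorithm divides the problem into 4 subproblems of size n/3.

For divide and conquer with division factor 3:

Problem sizes at each level:
Level 0: 14348907
Level 1: 4782969
Level 2: 1594323
Level 3: 531441
Level 4: 177147
Level 5: 59049
Level 6: 19683
Level 7: 6561
Level 8: 2187
Level 9: 729
Level 10: 243
Level 11: 81
Level 12: 27
Level 13: 9
Level 14: 3
Level 15: 1

The root is level 0 and the size-1 base case is level 15 (the tree spans levels 0 through 15, i.e. 16 levels counting the root), so the depth is the number of divisions: log_3(14348907) = 15

The recursion tree depth is log_3(14348907) = 15. At each level, the problem size is divided by 3, so it takes 15 divisions to reduce to a base case of size 1. The algorithm makes 4 recursive calls at each level.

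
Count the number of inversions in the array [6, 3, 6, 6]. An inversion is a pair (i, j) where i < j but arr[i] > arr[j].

Finding inversions in [6, 3, 6, 6]:

(0, 1): arr[0]=6 > arr[1]=3

Total inversions: 1

The array has 1 inversion(s): (0,1). Each pair (i,j) satisfies i < j and arr[i] > arr[j].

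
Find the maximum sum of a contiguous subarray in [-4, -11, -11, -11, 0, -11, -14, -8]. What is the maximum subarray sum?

Using Kadane's algorithm on [-4, -11, -11, -11, 0, -11, -14, -8]:

Scanning through the array:
Position 1 (value -11): max_ending_here = -11, max_so_far = -4
Position 2 (value -11): max_ending_here = -11, max_so_far = -4
Position 3 (value -11): max_ending_here = -11, max_so_far = -4
Position 4 (value 0): max_ending_here = 0, max_so_far = 0
Position 5 (value -11): max_ending_here = -11, max_so_far = 0
Position 6 (value -14): max_ending_here = -14, max_so_far = 0
Position 7 (value -8): max_ending_here = -8, max_so_far = 0

Maximum subarray: [0]
Maximum sum: 0

The maximum subarray is [0] with sum 0. This subarray runs from index 4 to index 4.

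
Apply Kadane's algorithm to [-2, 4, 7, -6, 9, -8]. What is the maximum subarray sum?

Using Kadane's algorithm on [-2, 4, 7, -6, 9, -8]:

Scanning through the array:
Position 1 (value 4): max_ending_here = 4, max_so_far = 4
Position 2 (value 7): max_ending_here = 11, max_so_far = 11
Position 3 (value -6): max_ending_here = 5, max_so_far = 11
Position 4 (value 9): max_ending_here = 14, max_so_far = 14
Position 5 (value -8): max_ending_here = 6, max_so_far = 14

Maximum subarray: [4, 7, -6, 9]
Maximum sum: 14

The maximum subarray is [4, 7, -6, 9] with sum 14. This subarray runs from index 1 to index 4.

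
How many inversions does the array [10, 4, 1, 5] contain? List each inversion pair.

Finding inversions in [10, 4, 1, 5]:

(0, 1): arr[0]=10 > arr[1]=4
(0, 2): arr[0]=10 > arr[2]=1
(0, 3): arr[0]=10 > arr[3]=5
(1, 2): arr[1]=4 > arr[2]=1

Total inversions: 4

The array has 4 inversion(s): (0,1), (0,2), (0,3), (1,2). Each pair (i,j) satisfies i < j and arr[i] > arr[j].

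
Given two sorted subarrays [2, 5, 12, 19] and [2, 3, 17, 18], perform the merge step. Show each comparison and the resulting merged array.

Merging process:

Compare 2 vs 2: take 2 from left. Merged: [2]
Compare 5 vs 2: take 2 from right. Merged: [2, 2]
Compare 5 vs 3: take 3 from right. Merged: [2, 2, 3]
Compare 5 vs 17: take 5 from left. Merged: [2, 2, 3, 5]
Compare 12 vs 17: take 12 from left. Merged: [2, 2, 3, 5, 12]
Compare 19 vs 17: take 17 from right. Merged: [2, 2, 3, 5, 12, 17]
Compare 19 vs 18: take 18 from right. Merged: [2, 2, 3, 5, 12, 17, 18]
Append remaining from left: [19]. Merged: [2, 2, 3, 5, 12, 17, 18, 19]

Final merged array: [2, 2, 3, 5, 12, 17, 18, 19]
Total comparisons: 7

The merged array is [2, 2, 3, 5, 12, 17, 18, 19], requiring 7 comparisons. The merge step runs in O(n) time where n is the total number of elements.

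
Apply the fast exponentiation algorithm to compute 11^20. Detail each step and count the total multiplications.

Computing 11^20 by squaring (build up from 11^1; each line after the first costs one multiplication):

11^1 = 11
11^2 = (11^1)^2 = 11^2 = 121
11^4 = (11^2)^2 = 121^2 = 14641
11^5 = 11 * 11^4 = 11 * 14641 = 161051
11^10 = (11^5)^2 = 161051^2 = 25937424601
11^20 = (11^10)^2 = 25937424601^2 = 672749994932560009201

Result: 672749994932560009201
Multiplications needed: 5 (5 lines after 11^1)

11^20 = 672749994932560009201. Using exponentiation by squaring, this requires 5 multiplications. The key idea: if the exponent is even, square the half-power; if odd, multiply by the base once.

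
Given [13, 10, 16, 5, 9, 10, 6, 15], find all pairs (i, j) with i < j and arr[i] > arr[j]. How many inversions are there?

Finding inversions in [13, 10, 16, 5, 9, 10, 6, 15]:

(0, 1): arr[0]=13 > arr[1]=10
(0, 3): arr[0]=13 > arr[3]=5
(0, 4): arr[0]=13 > arr[4]=9
(0, 5): arr[0]=13 > arr[5]=10
(0, 6): arr[0]=13 > arr[6]=6
(1, 3): arr[1]=10 > arr[3]=5
(1, 4): arr[1]=10 > arr[4]=9
(1, 6): arr[1]=10 > arr[6]=6
(2, 3): arr[2]=16 > arr[3]=5
(2, 4): arr[2]=16 > arr[4]=9
(2, 5): arr[2]=16 > arr[5]=10
(2, 6): arr[2]=16 > arr[6]=6
(2, 7): arr[2]=16 > arr[7]=15
(4, 6): arr[4]=9 > arr[6]=6
(5, 6): arr[5]=10 > arr[6]=6

Total inversions: 15

The array has 15 inversion(s): (0,1), (0,3), (0,4), (0,5), (0,6), (1,3), (1,4), (1,6), (2,3), (2,4), (2,5), (2,6), (2,7), (4,6), (5,6). Each pair (i,j) satisfies i < j and arr[i] > arr[j].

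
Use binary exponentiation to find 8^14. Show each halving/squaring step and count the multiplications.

Computing 8^14 by squaring (build up from 8^1; each line after the first costs one multiplication):

8^1 = 8
8^2 = (8^1)^2 = 8^2 = 64
8^3 = 8 * 8^2 = 8 * 64 = 512
8^6 = (8^3)^2 = 512^2 = 262144
8^7 = 8 * 8^6 = 8 * 262144 = 2097152
8^14 = (8^7)^2 = 2097152^2 = 4398046511104

Result: 4398046511104
Multiplications needed: 5 (5 lines after 8^1)

8^14 = 4398046511104. Using exponentiation by squaring, this requires 5 multiplications. The key idea: if the exponent is even, square the half-power; if odd, multiply by the base once.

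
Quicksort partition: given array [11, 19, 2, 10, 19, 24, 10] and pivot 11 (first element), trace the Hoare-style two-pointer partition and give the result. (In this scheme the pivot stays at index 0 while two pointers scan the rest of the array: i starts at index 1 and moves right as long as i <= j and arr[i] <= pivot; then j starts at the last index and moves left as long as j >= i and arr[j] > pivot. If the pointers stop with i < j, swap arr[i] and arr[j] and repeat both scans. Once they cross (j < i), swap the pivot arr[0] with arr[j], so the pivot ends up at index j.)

Hoare-style two-pointer partition with pivot = 11:

Initial array: [11, 19, 2, 10, 19, 24, 10]

Pointers start at i = 1, j = 6.
i stops at index 1 (arr[1]=19 > 11), j stops at index 6 (arr[6]=10 <= 11): swap arr[1] and arr[6], array becomes [11, 10, 2, 10, 19, 24, 19]
i ends at 4, j ends at 3: the pointers have crossed (j < i), so scanning stops.

Swap pivot arr[0] with arr[3] to place pivot at position 3: [10, 10, 2, 11, 19, 24, 19]
Pivot position: 3

After partitioning with pivot 11, the array becomes [10, 10, 2, 11, 19, 24, 19]. The pivot is placed at index 3. All elements to the left of the pivot are <= 11, and all elements to the right are > 11.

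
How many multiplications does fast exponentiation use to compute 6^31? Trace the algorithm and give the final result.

Computing 6^31 by squaring (build up from 6^1; each line after the first costs one multiplication):

6^1 = 6
6^2 = (6^1)^2 = 6^2 = 36
6^3 = 6 * 6^2 = 6 * 36 = 216
6^6 = (6^3)^2 = 216^2 = 46656
6^7 = 6 * 6^6 = 6 * 46656 = 279936
6^14 = (6^7)^2 = 279936^2 = 78364164096
6^15 = 6 * 6^14 = 6 * 78364164096 = 470184984576
6^30 = (6^15)^2 = 470184984576^2 = 221073919720733357899776
6^31 = 6 * 6^30 = 6 * 221073919720733357899776 = 1326443518324400147398656

Result: 1326443518324400147398656
Multiplications needed: 8 (8 lines after 6^1)

6^31 = 1326443518324400147398656. Using exponentiation by squaring, this requires 8 multiplications. The key idea: if the exponent is even, square the half-power; if odd, multiply by the base once.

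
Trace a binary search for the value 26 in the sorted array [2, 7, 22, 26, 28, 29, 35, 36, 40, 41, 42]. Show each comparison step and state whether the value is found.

Binary search for 26 in [2, 7, 22, 26, 28, 29, 35, 36, 40, 41, 42]:

lo=0, hi=10, mid=5, arr[mid]=29 -> 29 > 26, search left half
lo=0, hi=4, mid=2, arr[mid]=22 -> 22 < 26, search right half
lo=3, hi=4, mid=3, arr[mid]=26 -> Found target at index 3!

Binary search finds 26 at index 3 after 3 comparisons. The search repeatedly halves the search space by comparing with the middle element.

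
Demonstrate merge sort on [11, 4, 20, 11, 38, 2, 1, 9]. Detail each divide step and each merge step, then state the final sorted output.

Merge sort trace:

Split: [11, 4, 20, 11, 38, 2, 1, 9] -> [11, 4, 20, 11] and [38, 2, 1, 9]
  Split: [11, 4, 20, 11] -> [11, 4] and [20, 11]
    Split: [11, 4] -> [11] and [4]
    Merge: [11] + [4] -> [4, 11]
    Split: [20, 11] -> [20] and [11]
    Merge: [20] + [11] -> [11, 20]
  Merge: [4, 11] + [11, 20] -> [4, 11, 11, 20]
  Split: [38, 2, 1, 9] -> [38, 2] and [1, 9]
    Split: [38, 2] -> [38] and [2]
    Merge: [38] + [2] -> [2, 38]
    Split: [1, 9] -> [1] and [9]
    Merge: [1] + [9] -> [1, 9]
  Merge: [2, 38] + [1, 9] -> [1, 2, 9, 38]
Merge: [4, 11, 11, 20] + [1, 2, 9, 38] -> [1, 2, 4, 9, 11, 11, 20, 38]

Final sorted array: [1, 2, 4, 9, 11, 11, 20, 38]

The merge sort proceeds by recursively splitting the array and merging sorted halves.
After all merges, the sorted array is [1, 2, 4, 9, 11, 11, 20, 38].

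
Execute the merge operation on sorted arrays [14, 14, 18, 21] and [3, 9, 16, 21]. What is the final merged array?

Merging process:

Compare 14 vs 3: take 3 from right. Merged: [3]
Compare 14 vs 9: take 9 from right. Merged: [3, 9]
Compare 14 vs 16: take 14 from left. Merged: [3, 9, 14]
Compare 14 vs 16: take 14 from left. Merged: [3, 9, 14, 14]
Compare 18 vs 16: take 16 from right. Merged: [3, 9, 14, 14, 16]
Compare 18 vs 21: take 18 from left. Merged: [3, 9, 14, 14, 16, 18]
Compare 21 vs 21: take 21 from left. Merged: [3, 9, 14, 14, 16, 18, 21]
Append remaining from right: [21]. Merged: [3, 9, 14, 14, 16, 18, 21, 21]

Final merged array: [3, 9, 14, 14, 16, 18, 21, 21]
Total comparisons: 7

The merged array is [3, 9, 14, 14, 16, 18, 21, 21], requiring 7 comparisons. The merge step runs in O(n) time where n is the total number of elements.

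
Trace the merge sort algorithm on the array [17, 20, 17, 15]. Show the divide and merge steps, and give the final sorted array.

Merge sort trace:

Split: [17, 20, 17, 15] -> [17, 20] and [17, 15]
  Split: [17, 20] -> [17] and [20]
  Merge: [17] + [20] -> [17, 20]
  Split: [17, 15] -> [17] and [15]
  Merge: [17] + [15] -> [15, 17]
Merge: [17, 20] + [15, 17] -> [15, 17, 17, 20]

Final sorted array: [15, 17, 17, 20]

The merge sort proceeds by recursively splitting the array and merging sorted halves.
After all merges, the sorted array is [15, 17, 17, 20].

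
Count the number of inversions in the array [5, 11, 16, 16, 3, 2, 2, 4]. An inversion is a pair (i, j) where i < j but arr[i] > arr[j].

Finding inversions in [5, 11, 16, 16, 3, 2, 2, 4]:

(0, 4): arr[0]=5 > arr[4]=3
(0, 5): arr[0]=5 > arr[5]=2
(0, 6): arr[0]=5 > arr[6]=2
(0, 7): arr[0]=5 > arr[7]=4
(1, 4): arr[1]=11 > arr[4]=3
(1, 5): arr[1]=11 > arr[5]=2
(1, 6): arr[1]=11 > arr[6]=2
(1, 7): arr[1]=11 > arr[7]=4
(2, 4): arr[2]=16 > arr[4]=3
(2, 5): arr[2]=16 > arr[5]=2
(2, 6): arr[2]=16 > arr[6]=2
(2, 7): arr[2]=16 > arr[7]=4
(3, 4): arr[3]=16 > arr[4]=3
(3, 5): arr[3]=16 > arr[5]=2
(3, 6): arr[3]=16 > arr[6]=2
(3, 7): arr[3]=16 > arr[7]=4
(4, 5): arr[4]=3 > arr[5]=2
(4, 6): arr[4]=3 > arr[6]=2

Total inversions: 18

The array has 18 inversion(s): (0,4), (0,5), (0,6), (0,7), (1,4), (1,5), (1,6), (1,7), (2,4), (2,5), (2,6), (2,7), (3,4), (3,5), (3,6), (3,7), (4,5), (4,6). Each pair (i,j) satisfies i < j and arr[i] > arr[j].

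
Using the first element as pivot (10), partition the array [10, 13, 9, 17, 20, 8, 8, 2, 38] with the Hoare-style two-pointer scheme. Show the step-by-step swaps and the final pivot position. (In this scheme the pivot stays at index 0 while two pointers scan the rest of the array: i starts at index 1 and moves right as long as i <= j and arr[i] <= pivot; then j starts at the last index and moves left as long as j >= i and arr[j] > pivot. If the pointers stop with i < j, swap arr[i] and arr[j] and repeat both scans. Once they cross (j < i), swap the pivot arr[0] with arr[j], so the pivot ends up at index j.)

Hoare-style two-pointer partition with pivot = 10:

Initial array: [10, 13, 9, 17, 20, 8, 8, 2, 38]

Pointers start at i = 1, j = 8.
i stops at index 1 (arr[1]=13 > 10), j stops at index 7 (arr[7]=2 <= 10): swap arr[1] and arr[7], array becomes [10, 2, 9, 17, 20, 8, 8, 13, 38]
i stops at index 3 (arr[3]=17 > 10), j stops at index 6 (arr[6]=8 <= 10): swap arr[3] and arr[6], array becomes [10, 2, 9, 8, 20, 8, 17, 13, 38]
i stops at index 4 (arr[4]=20 > 10), j stops at index 5 (arr[5]=8 <= 10): swap arr[4] and arr[5], array becomes [10, 2, 9, 8, 8, 20, 17, 13, 38]
i ends at 5, j ends at 4: the pointers have crossed (j < i), so scanning stops.

Swap pivot arr[0] with arr[4] to place pivot at position 4: [8, 2, 9, 8, 10, 20, 17, 13, 38]
Pivot position: 4

After partitioning with pivot 10, the array becomes [8, 2, 9, 8, 10, 20, 17, 13, 38]. The pivot is placed at index 4. All elements to the left of the pivot are <= 10, and all elements to the right are > 10.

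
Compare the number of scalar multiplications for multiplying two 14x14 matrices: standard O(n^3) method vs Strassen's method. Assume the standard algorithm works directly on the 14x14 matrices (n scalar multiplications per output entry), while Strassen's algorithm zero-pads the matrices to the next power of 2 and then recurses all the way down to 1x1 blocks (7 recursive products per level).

Matrix multiplication for 14x14 matrices:

Strassen's algorithm requires power-of-2 dimensions. Pad 14x14 to 16x16 (next power of 2).

Standard algorithm: 14^3 = 2744 multiplications
Strassen's algorithm: 7^(log2(16)) = 7^4 = 2401 multiplications
Savings: 2744 - 2401 = 343 multiplications

Standard: 2744 multiplications (14^3). Strassen: 2401 multiplications (7^4, after padding to 16x16). Strassen reduces 8 recursive multiplications to 7 at each level.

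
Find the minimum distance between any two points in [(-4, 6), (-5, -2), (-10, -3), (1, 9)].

Computing all pairwise distances among 4 points:

d((-4, 6), (-5, -2)) = 8.0623
d((-4, 6), (-10, -3)) = 10.8167
d((-4, 6), (1, 9)) = 5.831
d((-5, -2), (-10, -3)) = 5.099 <-- minimum
d((-5, -2), (1, 9)) = 12.53
d((-10, -3), (1, 9)) = 16.2788

Closest pair: (-5, -2) and (-10, -3) with distance 5.099

The closest pair is (-5, -2) and (-10, -3) with Euclidean distance 5.099. For 4 points, brute-force pairwise comparison is shown above. For large n, the divide-and-conquer algorithm (sort by x, recurse on halves, check the dividing strip) achieves O(n log n).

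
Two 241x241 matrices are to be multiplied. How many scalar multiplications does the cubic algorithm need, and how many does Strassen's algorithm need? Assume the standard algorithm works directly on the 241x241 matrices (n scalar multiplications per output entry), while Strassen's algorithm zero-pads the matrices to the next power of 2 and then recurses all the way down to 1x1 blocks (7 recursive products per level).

Matrix multiplication for 241x241 matrices:

Strassen's algorithm requires power-of-2 dimensions. Pad 241x241 to 256x256 (next power of 2).

Standard algorithm: 241^3 = 13997521 multiplications
Strassen's algorithm: 7^(log2(256)) = 7^8 = 5764801 multiplications
Savings: 13997521 - 5764801 = 8232720 multiplications

Standard: 13997521 multiplications (241^3). Strassen: 5764801 multiplications (7^8, after padding to 256x256). Strassen reduces 8 recursive multiplications to 7 at each level.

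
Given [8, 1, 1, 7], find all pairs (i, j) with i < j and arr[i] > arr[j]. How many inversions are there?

Finding inversions in [8, 1, 1, 7]:

(0, 1): arr[0]=8 > arr[1]=1
(0, 2): arr[0]=8 > arr[2]=1
(0, 3): arr[0]=8 > arr[3]=7

Total inversions: 3

The array has 3 inversion(s): (0,1), (0,2), (0,3). Each pair (i,j) satisfies i < j and arr[i] > arr[j].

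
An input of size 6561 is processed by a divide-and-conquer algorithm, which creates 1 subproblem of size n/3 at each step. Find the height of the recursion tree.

For divide and conquer with division factor 3:

Problem sizes at each level:
Level 0: 6561
Level 1: 2187
Level 2: 729
Level 3: 243
Level 4: 81
Level 5: 27
Level 6: 9
Level 7: 3
Level 8: 1

The root is level 0 and the size-1 base case is level 8 (the tree spans levels 0 through 8, i.e. 9 levels counting the root), so the depth is the number of divisions: log_3(6561) = 8

The recursion tree depth is log_3(6561) = 8. At each level, the problem size is divided by 3, so it takes 8 divisions to reduce to a base case of size 1. The algorithm makes 1 recursive call at each level.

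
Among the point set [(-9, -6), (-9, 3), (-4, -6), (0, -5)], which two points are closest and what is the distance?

Computing all pairwise distances among 4 points:

d((-9, -6), (-9, 3)) = 9.0
d((-9, -6), (-4, -6)) = 5.0
d((-9, -6), (0, -5)) = 9.0554
d((-9, 3), (-4, -6)) = 10.2956
d((-9, 3), (0, -5)) = 12.0416
d((-4, -6), (0, -5)) = 4.1231 <-- minimum

Closest pair: (-4, -6) and (0, -5) with distance 4.1231

The closest pair is (-4, -6) and (0, -5) with Euclidean distance 4.1231. For 4 points, brute-force pairwise comparison is shown above. For large n, the divide-and-conquer algorithm (sort by x, recurse on halves, check the dividing strip) achieves O(n log n).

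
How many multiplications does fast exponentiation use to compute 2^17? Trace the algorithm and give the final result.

Computing 2^17 by squaring (build up from 2^1; each line after the first costs one multiplication):

2^1 = 2
2^2 = (2^1)^2 = 2^2 = 4
2^4 = (2^2)^2 = 4^2 = 16
2^8 = (2^4)^2 = 16^2 = 256
2^16 = (2^8)^2 = 256^2 = 65536
2^17 = 2 * 2^16 = 2 * 65536 = 131072

Result: 131072
Multiplications needed: 5 (5 lines after 2^1)

2^17 = 131072. Using exponentiation by squaring, this requires 5 multiplications. The key idea: if the exponent is even, square the half-power; if odd, multiply by the base once.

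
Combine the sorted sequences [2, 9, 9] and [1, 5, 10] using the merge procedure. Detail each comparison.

Merging process:

Compare 2 vs 1: take 1 from right. Merged: [1]
Compare 2 vs 5: take 2 from left. Merged: [1, 2]
Compare 9 vs 5: take 5 from right. Merged: [1, 2, 5]
Compare 9 vs 10: take 9 from left. Merged: [1, 2, 5, 9]
Compare 9 vs 10: take 9 from left. Merged: [1, 2, 5, 9, 9]
Append remaining from right: [10]. Merged: [1, 2, 5, 9, 9, 10]

Final merged array: [1, 2, 5, 9, 9, 10]
Total comparisons: 5

The merged array is [1, 2, 5, 9, 9, 10], requiring 5 comparisons. The merge step runs in O(n) time where n is the total number of elements.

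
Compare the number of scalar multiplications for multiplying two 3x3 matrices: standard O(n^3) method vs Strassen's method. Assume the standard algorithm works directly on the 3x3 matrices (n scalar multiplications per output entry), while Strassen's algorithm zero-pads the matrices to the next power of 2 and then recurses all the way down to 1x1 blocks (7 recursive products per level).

Matrix multiplication for 3x3 matrices:

Strassen's algorithm requires power-of-2 dimensions. Pad 3x3 to 4x4 (next power of 2).

Standard algorithm: 3^3 = 27 multiplications
Strassen's algorithm: 7^(log2(4)) = 7^2 = 49 multiplications
Difference: 27 - 49 = -22 (Strassen uses MORE here due to padding overhead — for small or just-over-power-of-2 n, padding can outweigh the per-level savings)

Standard: 27 multiplications (3^3). Strassen: 49 multiplications (7^2, after padding to 4x4). Strassen reduces 8 recursive multiplications to 7 at each level.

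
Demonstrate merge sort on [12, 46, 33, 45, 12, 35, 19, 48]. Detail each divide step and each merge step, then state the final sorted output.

Merge sort trace:

Split: [12, 46, 33, 45, 12, 35, 19, 48] -> [12, 46, 33, 45] and [12, 35, 19, 48]
  Split: [12, 46, 33, 45] -> [12, 46] and [33, 45]
    Split: [12, 46] -> [12] and [46]
    Merge: [12] + [46] -> [12, 46]
    Split: [33, 45] -> [33] and [45]
    Merge: [33] + [45] -> [33, 45]
  Merge: [12, 46] + [33, 45] -> [12, 33, 45, 46]
  Split: [12, 35, 19, 48] -> [12, 35] and [19, 48]
    Split: [12, 35] -> [12] and [35]
    Merge: [12] + [35] -> [12, 35]
    Split: [19, 48] -> [19] and [48]
    Merge: [19] + [48] -> [19, 48]
  Merge: [12, 35] + [19, 48] -> [12, 19, 35, 48]
Merge: [12, 33, 45, 46] + [12, 19, 35, 48] -> [12, 12, 19, 33, 35, 45, 46, 48]

Final sorted array: [12, 12, 19, 33, 35, 45, 46, 48]

The merge sort proceeds by recursively splitting the array and merging sorted halves.
After all merges, the sorted array is [12, 12, 19, 33, 35, 45, 46, 48].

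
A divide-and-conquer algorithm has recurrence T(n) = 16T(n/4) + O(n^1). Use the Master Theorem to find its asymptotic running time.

Master Theorem for T(n) = 16T(n/4) + O(n^1):

a = 16, b = 4, c = 1
log_b(a) = log_4(16) = 2.0000

Case 1: c = 1 < log_4(16) = 2.0000
T(n) = O(n^(log_4 16)) = O(n^2)

For T(n) = 16T(n/4) + O(n^1): log_4(16) = 2.0000. This is Case 1 of the Master Theorem (c < log_b(a), work dominated by leaves), giving O(n^2).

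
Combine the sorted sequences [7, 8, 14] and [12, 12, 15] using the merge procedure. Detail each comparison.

Merging process:

Compare 7 vs 12: take 7 from left. Merged: [7]
Compare 8 vs 12: take 8 from left. Merged: [7, 8]
Compare 14 vs 12: take 12 from right. Merged: [7, 8, 12]
Compare 14 vs 12: take 12 from right. Merged: [7, 8, 12, 12]
Compare 14 vs 15: take 14 from left. Merged: [7, 8, 12, 12, 14]
Append remaining from right: [15]. Merged: [7, 8, 12, 12, 14, 15]

Final merged array: [7, 8, 12, 12, 14, 15]
Total comparisons: 5

The merged array is [7, 8, 12, 12, 14, 15], requiring 5 comparisons. The merge step runs in O(n) time where n is the total number of elements.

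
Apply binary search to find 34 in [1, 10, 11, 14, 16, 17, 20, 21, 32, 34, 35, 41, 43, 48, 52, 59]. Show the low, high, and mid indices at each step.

Binary search for 34 in [1, 10, 11, 14, 16, 17, 20, 21, 32, 34, 35, 41, 43, 48, 52, 59]:

lo=0, hi=15, mid=7, arr[mid]=21 -> 21 < 34, search right half
lo=8, hi=15, mid=11, arr[mid]=41 -> 41 > 34, search left half
lo=8, hi=10, mid=9, arr[mid]=34 -> Found target at index 9!

Binary search finds 34 at index 9 after 3 comparisons. The search repeatedly halves the search space by comparing with the middle element.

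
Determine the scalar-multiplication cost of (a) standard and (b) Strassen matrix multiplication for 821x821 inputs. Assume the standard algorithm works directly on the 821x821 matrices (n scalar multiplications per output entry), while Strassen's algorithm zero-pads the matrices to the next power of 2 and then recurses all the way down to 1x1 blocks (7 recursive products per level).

Matrix multiplication for 821x821 matrices:

Strassen's algorithm requires power-of-2 dimensions. Pad 821x821 to 1024x1024 (next power of 2).

Standard algorithm: 821^3 = 553387661 multiplications
Strassen's algorithm: 7^(log2(1024)) = 7^10 = 282475249 multiplications
Savings: 553387661 - 282475249 = 270912412 multiplications

Standard: 553387661 multiplications (821^3). Strassen: 282475249 multiplications (7^10, after padding to 1024x1024). Strassen reduces 8 recursive multiplications to 7 at each level.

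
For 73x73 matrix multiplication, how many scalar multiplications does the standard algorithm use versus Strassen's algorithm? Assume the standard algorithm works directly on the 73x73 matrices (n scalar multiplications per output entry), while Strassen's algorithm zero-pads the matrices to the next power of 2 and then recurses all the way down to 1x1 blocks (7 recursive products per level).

Matrix multiplication for 73x73 matrices:

Strassen's algorithm requires power-of-2 dimensions. Pad 73x73 to 128x128 (next power of 2).

Standard algorithm: 73^3 = 389017 multiplications
Strassen's algorithm: 7^(log2(128)) = 7^7 = 823543 multiplications
Difference: 389017 - 823543 = -434526 (Strassen uses MORE here due to padding overhead — for small or just-over-power-of-2 n, padding can outweigh the per-level savings)

Standard: 389017 multiplications (73^3). Strassen: 823543 multiplications (7^7, after padding to 128x128). Strassen reduces 8 recursive multiplications to 7 at each level.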